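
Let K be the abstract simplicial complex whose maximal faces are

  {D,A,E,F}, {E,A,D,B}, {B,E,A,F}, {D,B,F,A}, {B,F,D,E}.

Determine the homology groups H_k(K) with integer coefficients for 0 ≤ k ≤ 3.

H_0 ≅ Z,  H_1 = 0,  H_2 = 0,  H_3 ≅ Z.

Take the total order A < B < D < E < F on the vertex set. Then K (dimension 3) consists of the simplices:

  0-simplices (5): A, B, D, E, F
  1-simplices (10): AB, AD, AE, AF, BD, BE, BF, DE, DF, EF
  2-simplices (10): ABD, ABE, ABF, ADE, ADF, AEF, BDE, BDF, BEF, DEF
  3-simplices (5): ABDE, ABDF, ABEF, ADEF, BDEF

Hence C_0 ≅ Z^5, C_1 ≅ Z^10, C_2 ≅ Z^10, C_3 ≅ Z^5.

∂_1: C_1 → C_0 sends each edge [p,q] (with p < q) to q − p.
The resulting 5×10 matrix has rank 4, and its Smith normal form has invariant factors (1,1,1,1).

The boundary map ∂_2: C_2 → C_1 acts by ∂[p,q,r] = [q,r] − [p,r] + [p,q]. For instance
  ∂ADF = DF − AF + AD,
  ∂ADE = DE − AE + AD.
As a 10×10 matrix over Z this has rank 6, with invariant factors (1,1,1,1,1,1).

∂_3: C_3 → C_2 sends each 3-simplex σ to the alternating sum Σ_i (−1)^i (σ with its i-th vertex removed). For instance
  ∂BDEF = DEF − BEF + BDF − BDE,
  ∂ABEF = BEF − AEF + ABF − ABE.
The 10×5 boundary matrix has rank 4 and Smith normal form diag(1,1,1,1).

Now H_k = ker ∂_k / im ∂_{k+1}, so:

  H_0: rank C_0 − rank ∂_1 = 5 − 4 = 1, and the invariant factors of ∂_1 are all 1, so H_0 = Z.
  H_1: rank ker ∂_1 − rank ∂_2 = (10 − 4) − 6 = 0, and the invariant factors of ∂_2 are all 1, so H_1 = 0.
  H_2: rank ker ∂_2 − rank ∂_3 = (10 − 6) − 4 = 0, and the invariant factors of ∂_3 are all 1, so H_2 = 0.
  H_3: rank ker ∂_3 − rank ∂_4 = (5 − 4) − 0 = 1, and there is no ∂_4, so H_3 = Z.

As a check, the Euler characteristic is 5 − 10 + 10 − 5 = 0, which agrees with 1 − 0 + 0 − 1 = 0.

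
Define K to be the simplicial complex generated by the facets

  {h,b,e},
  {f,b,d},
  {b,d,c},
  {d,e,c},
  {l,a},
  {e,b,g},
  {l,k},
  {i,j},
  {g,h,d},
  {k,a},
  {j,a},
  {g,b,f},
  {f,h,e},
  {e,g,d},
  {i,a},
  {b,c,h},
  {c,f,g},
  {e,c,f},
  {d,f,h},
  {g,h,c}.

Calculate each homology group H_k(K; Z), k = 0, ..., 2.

H_0 = Z^2,  H_1 = Z^4,  H_2 = Z.

Order the vertices as a < b < c < d < e < f < g < h < i < j < k < l. Listing each simplex with vertices in this order, K has dimension 2 with simplices:

  0-simplices (12): a, b, c, d, e, f, g, h, i, j, k, l
  1-simplices (27): ai, aj, ak, al, bc, bd, be, bf, bg, bh, cd, ce, cf, cg, ch, de, df, dg, dh, ef, eg, eh, fg, fh, gh, ij, kl
  2-simplices (14): bcd, bch, bdf, beg, beh, bfg, cde, cef, cfg, cgh, deg, dfh, dgh, efh

Hence C_0 ≅ Z^12, C_1 ≅ Z^27, C_2 ≅ Z^14.

∂_1: C_1 → C_0 is given by ∂[p,q] = [q] − [p].
The 12×27 boundary matrix has rank 10 and Smith normal form diag(1,1,1,1,1,1,1,1,1,1).

The boundary map ∂_2: C_2 → C_1 sends each 2-simplex [p,q,r] to [q,r] − [p,r] + [p,q]. For instance
  ∂dgh = gh − dh + dg,
  ∂bdf = df − bf + bd.
The 27×14 boundary matrix has rank 13 and Smith normal form diag(1,1,1,1,1,1,1,1,1,1,1,1,1).

Computing H_k = (kernel of ∂_k) / (image of ∂_{k+1}):

  H_0: rank C_0 − rank ∂_1 = 12 − 10 = 2, and the invariant factors of ∂_1 are all 1, so H_0 = Z^2.
  H_1: rank ker ∂_1 − rank ∂_2 = (27 − 10) − 13 = 4, and the invariant factors of ∂_2 are all 1, so H_1 = Z^4.
  H_2: rank ker ∂_2 − rank ∂_3 = (14 − 13) − 0 = 1, and there is no ∂_3, so H_2 = Z.

As a check, the Euler characteristic is 12 − 27 + 14 = -1, which agrees with 2 − 4 + 1 = -1.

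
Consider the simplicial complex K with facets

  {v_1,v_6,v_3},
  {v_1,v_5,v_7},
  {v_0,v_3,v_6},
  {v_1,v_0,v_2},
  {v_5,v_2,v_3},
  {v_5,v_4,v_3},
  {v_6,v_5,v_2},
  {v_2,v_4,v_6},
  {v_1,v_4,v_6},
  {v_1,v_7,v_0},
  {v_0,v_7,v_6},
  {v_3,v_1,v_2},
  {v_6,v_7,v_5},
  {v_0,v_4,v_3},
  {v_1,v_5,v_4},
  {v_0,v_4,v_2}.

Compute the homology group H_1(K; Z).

H_1 = Z^2.

Order the vertices as v_0 < v_1 < v_2 < v_3 < v_4 < v_5 < v_6 < v_7. Listing each simplex with vertices in this order, K has dimension 2 with simplices:

  0-simplices (8): [v_0], [v_1], [v_2], [v_3], [v_4], [v_5], [v_6], [v_7]
  1-simplices (24): (24 of them)
  2-simplices (16): (16 of them)

giving chain groups C_0 ≅ Z^8, C_1 ≅ Z^24, C_2 ≅ Z^16.

The boundary map ∂_1: C_1 → C_0 maps an edge to its endpoints' difference, ∂[p,q] = q − p.
As a 8×24 matrix over Z this has rank 7, with invariant factors (1,1,1,1,1,1,1).

The boundary map ∂_2: C_2 → C_1 acts by ∂[p,q,r] = [q,r] − [p,r] + [p,q]. For instance
  ∂[v_0,v_6,v_7] = [v_6,v_7] − [v_0,v_7] + [v_0,v_6],
  ∂[v_0,v_3,v_4] = [v_3,v_4] − [v_0,v_4] + [v_0,v_3].
This gives a 24×16 integer matrix of rank 15; reducing to Smith normal form yields diagonal entries (1,1,1,1,1,1,1,1,1,1,1,1,1,1,1).

Now H_k = ker ∂_k / im ∂_{k+1}, so:

  H_1: rank ker ∂_1 − rank ∂_2 = (24 − 7) − 15 = 2, and the invariant factors of ∂_2 are all 1, so H_1 = Z^2.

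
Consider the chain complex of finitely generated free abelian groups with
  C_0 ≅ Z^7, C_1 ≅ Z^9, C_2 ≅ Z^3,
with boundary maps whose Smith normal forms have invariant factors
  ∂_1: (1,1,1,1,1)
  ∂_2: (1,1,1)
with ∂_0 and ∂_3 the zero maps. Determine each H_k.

H_0 ≅ Z^2,  H_1 ≅ Z,  H_2 = 0.

H_0: b_0 = 7 − 0 − 5 = 2; torsion from ∂_1 factors > 1: none. So H_0 ≅ Z^2.
H_1: b_1 = 9 − 5 − 3 = 1; torsion from ∂_2 factors > 1: none. So H_1 ≅ Z.
H_2: b_2 = 3 − 3 − 0 = 0; torsion from ∂_3 factors > 1: none. So H_2 ≅ 0.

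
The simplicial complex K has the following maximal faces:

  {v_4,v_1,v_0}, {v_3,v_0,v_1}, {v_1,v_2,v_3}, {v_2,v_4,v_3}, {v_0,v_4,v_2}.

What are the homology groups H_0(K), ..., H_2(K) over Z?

Fix the vertex order v_0 < v_1 < v_2 < v_3 < v_4 and write every simplex with vertices in increasing order. Then dim K = 2 and the simplices of K are:

  0-simplices (5): [v_0], [v_1], [v_2], [v_3], [v_4]
  1-simplices (10): [v_0,v_1], [v_0,v_2], [v_0,v_3], [v_0,v_4], [v_1,v_2], [v_1,v_3], [v_1,v_4], [v_2,v_3], [v_2,v_4], [v_3,v_4]
  2-simplices (5): [v_0,v_1,v_3], [v_0,v_1,v_4], [v_0,v_2,v_4], [v_1,v_2,v_3], [v_2,v_3,v_4]

Hence C_0 ≅ Z^5, C_1 ≅ Z^10, C_2 ≅ Z^5.

The boundary map ∂_1: C_1 → C_0 is given by ∂[p,q] = [q] − [p].
The resulting 5×10 matrix has rank 4, and its Smith normal form has invariant factors (1,1,1,1).

Boundary ∂_2: C_2 → C_1 acts by ∂[p,q,r] = [q,r] − [p,r] + [p,q]. For instance
  ∂[v_1,v_2,v_3] = [v_2,v_3] − [v_1,v_3] + [v_1,v_2],
  ∂[v_0,v_2,v_4] = [v_2,v_4] − [v_0,v_4] + [v_0,v_2].
This gives a 10×5 integer matrix of rank 5; reducing to Smith normal form yields diagonal entries (1,1,1,1,1).

Reading off H_k = ker ∂_k / im ∂_{k+1}:

  H_0: rank C_0 − rank ∂_1 = 5 − 4 = 1, and the invariant factors of ∂_1 are all 1, so H_0 ≅ Z.
  H_1: rank ker ∂_1 − rank ∂_2 = (10 − 4) − 5 = 1, and the invariant factors of ∂_2 are all 1, so H_1 ≅ Z.
  H_2: rank ker ∂_2 − rank ∂_3 = (5 − 5) − 0 = 0, and there is no ∂_3, so H_2 ≅ 0.

H_0 = Z,  H_1 = Z,  H_2 = 0.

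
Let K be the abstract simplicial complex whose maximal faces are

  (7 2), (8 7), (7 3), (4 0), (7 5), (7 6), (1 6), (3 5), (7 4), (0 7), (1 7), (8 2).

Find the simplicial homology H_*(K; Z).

H_0 ≅ Z,  H_1 ≅ Z^4.

Order the vertices as 0 < 1 < 2 < 3 < 4 < 5 < 6 < 7 < 8. Listing each simplex with vertices in this order, K has dimension 1 with simplices:

  0-simplices (9): [0], [1], [2], [3], [4], [5], [6], [7], [8]
  1-simplices (12): [0,4], [0,7], [1,6], [1,7], [2,7], [2,8], [3,5], [3,7], [4,7], [5,7], [6,7], [7,8]

giving chain groups C_0 ≅ Z^9, C_1 ≅ Z^12.

∂_1: C_1 → C_0 sends each edge [p,q] (with p < q) to q − p. For instance
  ∂[0,4] = [4] − [0].
This gives a 9×12 integer matrix of rank 8; reducing to Smith normal form yields diagonal entries (1,1,1,1,1,1,1,1).

From H_k ≅ ker(∂_k) / im(∂_{k+1}) we obtain:

  H_0: rank C_0 − rank ∂_1 = 9 − 8 = 1, and the invariant factors of ∂_1 are all 1, so H_0 ≅ Z.
  H_1: rank ker ∂_1 − rank ∂_2 = (12 − 8) − 0 = 4, and there is no ∂_2, so H_1 ≅ Z^4.

(K is a triangulation of a wedge of 4 circles.)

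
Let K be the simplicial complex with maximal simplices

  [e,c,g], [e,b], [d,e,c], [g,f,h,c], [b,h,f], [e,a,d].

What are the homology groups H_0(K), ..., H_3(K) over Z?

H_0 ≅ Z,  H_1 ≅ Z,  H_2 = 0,  H_3 = 0.

Fix the vertex order a < b < c < d < e < f < g < h and write every simplex with vertices in increasing order. Then dim K = 3 and the simplices of K are:

  0-simplices (8): a, b, c, d, e, f, g, h
  1-simplices (15): ad, ae, be, bf, bh, cd, ce, cf, cg, ch, de, eg, fg, fh, gh
  2-simplices (8): ade, bfh, cde, ceg, cfg, cfh, cgh, fgh
  3-simplices (1): cfgh

Hence C_0 ≅ Z^8, C_1 ≅ Z^15, C_2 ≅ Z^8, C_3 ≅ Z^1.

The boundary map ∂_1: C_1 → C_0 maps an edge to its endpoints' difference, ∂[p,q] = q − p.
As a 8×15 matrix over Z this has rank 7, with invariant factors (1,1,1,1,1,1,1).

The boundary map ∂_2: C_2 → C_1 acts by ∂[p,q,r] = [q,r] − [p,r] + [p,q]. For instance
  ∂ceg = eg − cg + ce,
  ∂ade = de − ae + ad.
The 15×8 boundary matrix has rank 7 and Smith normal form diag(1,1,1,1,1,1,1).

∂_3: C_3 → C_2 sends each 3-simplex σ to the alternating sum Σ_i (−1)^i (σ with its i-th vertex removed). For instance
  ∂cfgh = fgh − cgh + cfh − cfg.
This gives a 8×1 integer matrix of rank 1; reducing to Smith normal form yields diagonal entries (1).

Computing H_k = (kernel of ∂_k) / (image of ∂_{k+1}):

  H_0: rank C_0 − rank ∂_1 = 8 − 7 = 1, and the invariant factors of ∂_1 are all 1, so H_0 ≅ Z.
  H_1: rank ker ∂_1 − rank ∂_2 = (15 − 7) − 7 = 1, and the invariant factors of ∂_2 are all 1, so H_1 ≅ Z.
  H_2: rank ker ∂_2 − rank ∂_3 = (8 − 7) − 1 = 0, and the invariant factors of ∂_3 are all 1, so H_2 ≅ 0.
  H_3: rank ker ∂_3 − rank ∂_4 = (1 − 1) − 0 = 0, and there is no ∂_4, so H_3 ≅ 0.

As a check, the Euler characteristic is 8 − 15 + 8 − 1 = 0, which agrees with 1 − 1 + 0 − 0 = 0.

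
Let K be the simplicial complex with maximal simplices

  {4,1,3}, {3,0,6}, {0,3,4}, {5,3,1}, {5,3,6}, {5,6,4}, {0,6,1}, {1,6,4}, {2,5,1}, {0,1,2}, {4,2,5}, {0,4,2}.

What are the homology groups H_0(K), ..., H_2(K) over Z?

H_0 = Z,  H_1 = Z_2,  H_2 = 0.

Take the total order 0 < 1 < 2 < 3 < 4 < 5 < 6 on the vertex set. Then K (dimension 2) consists of the simplices:

  0-simplices (7): [0], [1], [2], [3], [4], [5], [6]
  1-simplices (18): [0,1], [0,2], [0,3], [0,4], [0,6], [1,2], [1,3], [1,4], [1,5], [1,6], [2,4], [2,5], [3,4], [3,5], [3,6], [4,5], [4,6], [5,6]
  2-simplices (12): [0,1,2], [0,1,6], [0,2,4], [0,3,4], [0,3,6], [1,2,5], [1,3,4], [1,3,5], [1,4,6], [2,4,5], [3,5,6], [4,5,6]

so the chain groups are C_0 ≅ Z^7, C_1 ≅ Z^18, C_2 ≅ Z^12.

The boundary map ∂_1: C_1 → C_0 sends each edge [p,q] (with p < q) to q − p. For instance
  ∂[0,1] = [1] − [0].
This gives a 7×18 integer matrix of rank 6; reducing to Smith normal form yields diagonal entries (1,1,1,1,1,1).

Boundary ∂_2: C_2 → C_1 sends each 2-simplex [p,q,r] to [q,r] − [p,r] + [p,q]. For instance
  ∂[1,3,5] = [3,5] − [1,5] + [1,3],
  ∂[0,2,4] = [2,4] − [0,4] + [0,2].
As a 18×12 matrix over Z this has rank 12, with invariant factors (1,1,1,1,1,1,1,1,1,1,1,2).

From H_k ≅ ker(∂_k) / im(∂_{k+1}) we obtain:

  H_0: rank C_0 − rank ∂_1 = 7 − 6 = 1, and the invariant factors of ∂_1 are all 1, so H_0 ≅ Z.
  H_1: rank ker ∂_1 − rank ∂_2 = (18 − 6) − 12 = 0, and ∂_2 has invariant factor 2 > 1, so H_1 ≅ Z_2.
  H_2: rank ker ∂_2 − rank ∂_3 = (12 − 12) − 0 = 0, and there is no ∂_3, so H_2 ≅ 0.

(K is a triangulation of the real projective plane RP^2.)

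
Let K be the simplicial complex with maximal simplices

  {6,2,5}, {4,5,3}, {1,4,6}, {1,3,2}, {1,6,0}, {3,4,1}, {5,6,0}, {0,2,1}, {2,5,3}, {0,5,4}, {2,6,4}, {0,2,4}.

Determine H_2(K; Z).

Fix the vertex order 0 < 1 < 2 < 3 < 4 < 5 < 6 and write every simplex with vertices in increasing order. Then dim K = 2 and the simplices of K are:

  0-simplices (7): [0], [1], [2], [3], [4], [5], [6]
  1-simplices (18): [0,1], [0,2], [0,4], [0,5], [0,6], [1,2], [1,3], [1,4], [1,6], [2,3], [2,4], [2,5], [2,6], [3,4], [3,5], [4,5], [4,6], [5,6]
  2-simplices (12): [0,1,2], [0,1,6], [0,2,4], [0,4,5], [0,5,6], [1,2,3], [1,3,4], [1,4,6], [2,3,5], [2,4,6], [2,5,6], [3,4,5]

so the chain groups are C_0 ≅ Z^7, C_1 ≅ Z^18, C_2 ≅ Z^12.

The boundary map ∂_1: C_1 → C_0 sends each edge [p,q] (with p < q) to q − p. For instance
  ∂[3,5] = [5] − [3].
The resulting 7×18 matrix has rank 6, and its Smith normal form has invariant factors (1,1,1,1,1,1).

Boundary ∂_2: C_2 → C_1 acts by ∂[p,q,r] = [q,r] − [p,r] + [p,q]. For instance
  ∂[2,4,6] = [4,6] − [2,6] + [2,4],
  ∂[1,4,6] = [4,6] − [1,6] + [1,4].
The resulting 18×12 matrix has rank 12, and its Smith normal form has invariant factors (1,1,1,1,1,1,1,1,1,1,1,2).

Now H_k = ker ∂_k / im ∂_{k+1}, so:

  H_2: rank ker ∂_2 − rank ∂_3 = (12 − 12) − 0 = 0, and there is no ∂_3, so H_2 ≅ 0.

(K is a triangulation of the real projective plane RP^2.)

H_2 = 0.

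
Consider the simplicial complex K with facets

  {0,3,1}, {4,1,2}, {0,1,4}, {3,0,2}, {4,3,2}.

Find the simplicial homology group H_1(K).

Order the vertices as 0 < 1 < 2 < 3 < 4. Listing each simplex with vertices in this order, K has dimension 2 with simplices:

  0-simplices (5): [0], [1], [2], [3], [4]
  1-simplices (10): [0,1], [0,2], [0,3], [0,4], [1,2], [1,3], [1,4], [2,3], [2,4], [3,4]
  2-simplices (5): [0,1,3], [0,1,4], [0,2,3], [1,2,4], [2,3,4]

Hence C_0 ≅ Z^5, C_1 ≅ Z^10, C_2 ≅ Z^5.

The boundary map ∂_1: C_1 → C_0 is given by ∂[p,q] = [q] − [p].
As a 5×10 matrix over Z this has rank 4, with invariant factors (1,1,1,1).

∂_2: C_2 → C_1 sends each 2-simplex [p,q,r] to [q,r] − [p,r] + [p,q]. For instance
  ∂[2,3,4] = [3,4] − [2,4] + [2,3],
  ∂[0,1,3] = [1,3] − [0,3] + [0,1].
This gives a 10×5 integer matrix of rank 5; reducing to Smith normal form yields diagonal entries (1,1,1,1,1).

Computing H_k = (kernel of ∂_k) / (image of ∂_{k+1}):

  H_1: rank ker ∂_1 − rank ∂_2 = (10 − 4) − 5 = 1, and the invariant factors of ∂_2 are all 1, so H_1 ≅ Z.

H_1 ≅ Z.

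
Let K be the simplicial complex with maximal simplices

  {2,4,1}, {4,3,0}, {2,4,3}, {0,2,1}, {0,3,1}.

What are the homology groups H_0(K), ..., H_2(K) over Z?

Take the total order 0 < 1 < 2 < 3 < 4 on the vertex set. Then K (dimension 2) consists of the simplices:

  0-simplices (5): [0], [1], [2], [3], [4]
  1-simplices (10): [0,1], [0,2], [0,3], [0,4], [1,2], [1,3], [1,4], [2,3], [2,4], [3,4]
  2-simplices (5): [0,1,2], [0,1,3], [0,3,4], [1,2,4], [2,3,4]

so the chain groups are C_0 ≅ Z^5, C_1 ≅ Z^10, C_2 ≅ Z^5.

Boundary ∂_1: C_1 → C_0 is given by ∂[p,q] = [q] − [p]. For instance
  ∂[0,1] = [1] − [0].
This gives a 5×10 integer matrix of rank 4; reducing to Smith normal form yields diagonal entries (1,1,1,1).

∂_2: C_2 → C_1 acts by ∂[p,q,r] = [q,r] − [p,r] + [p,q]. For instance
  ∂[0,3,4] = [3,4] − [0,4] + [0,3],
  ∂[0,1,3] = [1,3] − [0,3] + [0,1].
This gives a 10×5 integer matrix of rank 5; reducing to Smith normal form yields diagonal entries (1,1,1,1,1).

Reading off H_k = ker ∂_k / im ∂_{k+1}:

  H_0: rank C_0 − rank ∂_1 = 5 − 4 = 1, and the invariant factors of ∂_1 are all 1, so H_0 = Z.
  H_1: rank ker ∂_1 − rank ∂_2 = (10 − 4) − 5 = 1, and the invariant factors of ∂_2 are all 1, so H_1 = Z.
  H_2: rank ker ∂_2 − rank ∂_3 = (5 − 5) − 0 = 0, and there is no ∂_3, so H_2 = 0.

H_0 ≅ Z,  H_1 ≅ Z,  H_2 = 0.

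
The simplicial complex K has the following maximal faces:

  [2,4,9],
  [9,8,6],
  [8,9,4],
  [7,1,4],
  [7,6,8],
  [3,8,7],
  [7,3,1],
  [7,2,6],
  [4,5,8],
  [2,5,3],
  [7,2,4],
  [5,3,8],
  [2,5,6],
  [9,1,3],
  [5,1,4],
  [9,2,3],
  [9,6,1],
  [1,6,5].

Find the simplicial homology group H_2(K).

Fix the vertex order 1 < 2 < 3 < 4 < 5 < 6 < 7 < 8 < 9 and write every simplex with vertices in increasing order. Then dim K = 2 and the simplices of K are:

  0-simplices (9): [1], [2], [3], [4], [5], [6], [7], [8], [9]
  1-simplices (27): (27 of them)
  2-simplices (18): [1,3,7], [1,3,9], [1,4,5], [1,4,7], [1,5,6], [1,6,9], [2,3,5], [2,3,9], [2,4,7], [2,4,9], [2,5,6], [2,6,7], [3,5,8], [3,7,8], [4,5,8], [4,8,9], [6,7,8], [6,8,9]

giving chain groups C_0 ≅ Z^9, C_1 ≅ Z^27, C_2 ≅ Z^18.

Boundary ∂_1: C_1 → C_0 sends each edge [p,q] (with p < q) to q − p.
This gives a 9×27 integer matrix of rank 8; reducing to Smith normal form yields diagonal entries (1,1,1,1,1,1,1,1).

The boundary map ∂_2: C_2 → C_1 acts by ∂[p,q,r] = [q,r] − [p,r] + [p,q]. For instance
  ∂[2,3,5] = [3,5] − [2,5] + [2,3],
  ∂[2,4,9] = [4,9] − [2,9] + [2,4].
This gives a 27×18 integer matrix of rank 17; reducing to Smith normal form yields diagonal entries (1,1,1,1,1,1,1,1,1,1,1,1,1,1,1,1,1).

Now H_k = ker ∂_k / im ∂_{k+1}, so:

  H_2: rank ker ∂_2 − rank ∂_3 = (18 − 17) − 0 = 1, and there is no ∂_3, so H_2 ≅ Z.

H_2 = Z.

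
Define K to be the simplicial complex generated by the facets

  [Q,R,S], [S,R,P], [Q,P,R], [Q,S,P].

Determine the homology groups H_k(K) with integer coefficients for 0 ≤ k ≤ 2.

K has 4 vertices, 6 edges, 4 triangles.
rank ∂_0 = 0, rank ∂_1 = 3 ⇒ b_0 = 4 − 0 − 3 = 1; all invariant factors of ∂_1 are 1 so no torsion. So H_0 = Z.
rank ∂_1 = 3, rank ∂_2 = 3 ⇒ b_1 = 6 − 3 − 3 = 0; all invariant factors of ∂_2 are 1 so no torsion. So H_1 = 0.
rank ∂_2 = 3, rank ∂_3 = 0 ⇒ b_2 = 4 − 3 − 0 = 1. So H_2 = Z.

H_0 = Z,  H_1 = 0,  H_2 = Z.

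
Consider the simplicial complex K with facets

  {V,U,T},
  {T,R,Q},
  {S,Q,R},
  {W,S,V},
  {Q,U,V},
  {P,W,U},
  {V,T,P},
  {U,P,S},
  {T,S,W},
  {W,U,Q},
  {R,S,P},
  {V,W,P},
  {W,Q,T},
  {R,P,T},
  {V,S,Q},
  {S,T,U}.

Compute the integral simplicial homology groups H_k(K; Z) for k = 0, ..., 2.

H_0 ≅ Z,  H_1 ≅ Z^2,  H_2 ≅ Z.

We work with the vertex ordering P < Q < R < S < T < U < V < W. The simplices of K, each written with vertices in increasing order, are:

  0-simplices (8): P, Q, R, S, T, U, V, W
  1-simplices (24): PR, PS, PT, PU, PV, PW, QR, QS, QT, QU, QV, QW, RS, RT, ST, SU, SV, SW, TU, TV, TW, UV, UW, VW
  2-simplices (16): PRS, PRT, PSU, PTV, PUW, PVW, QRS, QRT, QSV, QTW, QUV, QUW, STU, STW, SVW, TUV

Hence C_0 ≅ Z^8, C_1 ≅ Z^24, C_2 ≅ Z^16.

∂_1: C_1 → C_0 maps an edge to its endpoints' difference, ∂[p,q] = q − p. For instance
  ∂PT = T − P.
As a 8×24 matrix over Z this has rank 7, with invariant factors (1,1,1,1,1,1,1).

∂_2: C_2 → C_1 acts by ∂[p,q,r] = [q,r] − [p,r] + [p,q]. For instance
  ∂QUV = UV − QV + QU,
  ∂PVW = VW − PW + PV.
This gives a 24×16 integer matrix of rank 15; reducing to Smith normal form yields diagonal entries (1,1,1,1,1,1,1,1,1,1,1,1,1,1,1).

From H_k ≅ ker(∂_k) / im(∂_{k+1}) we obtain:

  H_0: rank C_0 − rank ∂_1 = 8 − 7 = 1, and the invariant factors of ∂_1 are all 1, so H_0 = Z.
  H_1: rank ker ∂_1 − rank ∂_2 = (24 − 7) − 15 = 2, and the invariant factors of ∂_2 are all 1, so H_1 = Z^2.
  H_2: rank ker ∂_2 − rank ∂_3 = (16 − 15) − 0 = 1, and there is no ∂_3, so H_2 = Z.

(K is a triangulation of the torus T^2.)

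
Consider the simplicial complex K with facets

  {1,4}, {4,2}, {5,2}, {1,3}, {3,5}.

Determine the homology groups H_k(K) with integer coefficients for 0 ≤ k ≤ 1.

H_0 = Z,  H_1 = Z.

K has 5 vertices, 5 edges.
rank ∂_0 = 0, rank ∂_1 = 4 ⇒ b_0 = 5 − 0 − 4 = 1; all invariant factors of ∂_1 are 1 so no torsion. So H_0 = Z.
rank ∂_1 = 4, rank ∂_2 = 0 ⇒ b_1 = 5 − 4 − 0 = 1. So H_1 = Z.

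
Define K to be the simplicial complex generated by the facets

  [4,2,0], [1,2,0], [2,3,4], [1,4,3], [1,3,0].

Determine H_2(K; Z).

K has 5 vertices, 10 edges, 5 triangles.
rank ∂_2 = 5, rank ∂_3 = 0 ⇒ b_2 = 5 − 5 − 0 = 0. So H_2 ≅ 0.

H_2 ≅ 0.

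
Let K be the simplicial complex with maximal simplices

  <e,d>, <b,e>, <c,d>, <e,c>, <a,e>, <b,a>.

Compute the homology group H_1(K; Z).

K has 5 vertices, 6 edges.
rank ∂_1 = 4, rank ∂_2 = 0 ⇒ b_1 = 6 − 4 − 0 = 2. So H_1 = Z^2.

H_1 = Z^2.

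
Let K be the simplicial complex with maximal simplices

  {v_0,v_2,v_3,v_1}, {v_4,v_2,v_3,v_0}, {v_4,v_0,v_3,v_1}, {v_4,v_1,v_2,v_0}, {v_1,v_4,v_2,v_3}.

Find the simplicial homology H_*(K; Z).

H_0 ≅ Z,  H_1 = 0,  H_2 = 0,  H_3 ≅ Z.

We work with the vertex ordering v_0 < v_1 < v_2 < v_3 < v_4. The simplices of K, each written with vertices in increasing order, are:

  0-simplices (5): [v_0], [v_1], [v_2], [v_3], [v_4]
  1-simplices (10): [v_0,v_1], [v_0,v_2], [v_0,v_3], [v_0,v_4], [v_1,v_2], [v_1,v_3], [v_1,v_4], [v_2,v_3], [v_2,v_4], [v_3,v_4]
  2-simplices (10): [v_0,v_1,v_2], [v_0,v_1,v_3], [v_0,v_1,v_4], [v_0,v_2,v_3], [v_0,v_2,v_4], [v_0,v_3,v_4], [v_1,v_2,v_3], [v_1,v_2,v_4], [v_1,v_3,v_4], [v_2,v_3,v_4]
  3-simplices (5): [v_0,v_1,v_2,v_3], [v_0,v_1,v_2,v_4], [v_0,v_1,v_3,v_4], [v_0,v_2,v_3,v_4], [v_1,v_2,v_3,v_4]

so the chain groups are C_0 ≅ Z^5, C_1 ≅ Z^10, C_2 ≅ Z^10, C_3 ≅ Z^5.

∂_1: C_1 → C_0 maps an edge to its endpoints' difference, ∂[p,q] = q − p. For instance
  ∂[v_0,v_4] = [v_4] − [v_0].
The resulting 5×10 matrix has rank 4, and its Smith normal form has invariant factors (1,1,1,1).

The boundary map ∂_2: C_2 → C_1 acts by ∂[p,q,r] = [q,r] − [p,r] + [p,q]. For instance
  ∂[v_1,v_3,v_4] = [v_3,v_4] − [v_1,v_4] + [v_1,v_3],
  ∂[v_0,v_1,v_4] = [v_1,v_4] − [v_0,v_4] + [v_0,v_1].
As a 10×10 matrix over Z this has rank 6, with invariant factors (1,1,1,1,1,1).

∂_3: C_3 → C_2 sends each 3-simplex σ to the alternating sum Σ_i (−1)^i (σ with its i-th vertex removed). For instance
  ∂[v_0,v_2,v_3,v_4] = [v_2,v_3,v_4] − [v_0,v_3,v_4] + [v_0,v_2,v_4] − [v_0,v_2,v_3],
  ∂[v_0,v_1,v_3,v_4] = [v_1,v_3,v_4] − [v_0,v_3,v_4] + [v_0,v_1,v_4] − [v_0,v_1,v_3].
The resulting 10×5 matrix has rank 4, and its Smith normal form has invariant factors (1,1,1,1).

From H_k ≅ ker(∂_k) / im(∂_{k+1}) we obtain:

  H_0: rank C_0 − rank ∂_1 = 5 − 4 = 1, and the invariant factors of ∂_1 are all 1, so H_0 ≅ Z.
  H_1: rank ker ∂_1 − rank ∂_2 = (10 − 4) − 6 = 0, and the invariant factors of ∂_2 are all 1, so H_1 ≅ 0.
  H_2: rank ker ∂_2 − rank ∂_3 = (10 − 6) − 4 = 0, and the invariant factors of ∂_3 are all 1, so H_2 ≅ 0.
  H_3: rank ker ∂_3 − rank ∂_4 = (5 − 4) − 0 = 1, and there is no ∂_4, so H_3 ≅ Z.

(K is a triangulation of the 3-sphere S^3.)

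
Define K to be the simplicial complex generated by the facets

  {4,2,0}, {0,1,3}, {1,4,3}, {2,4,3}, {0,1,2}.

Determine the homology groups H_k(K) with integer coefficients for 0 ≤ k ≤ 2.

Fix the vertex order 0 < 1 < 2 < 3 < 4 and write every simplex with vertices in increasing order. Then dim K = 2 and the simplices of K are:

  0-simplices (5): [0], [1], [2], [3], [4]
  1-simplices (10): [0,1], [0,2], [0,3], [0,4], [1,2], [1,3], [1,4], [2,3], [2,4], [3,4]
  2-simplices (5): [0,1,2], [0,1,3], [0,2,4], [1,3,4], [2,3,4]

giving chain groups C_0 ≅ Z^5, C_1 ≅ Z^10, C_2 ≅ Z^5.

Boundary ∂_1: C_1 → C_0 sends each edge [p,q] (with p < q) to q − p. For instance
  ∂[0,3] = [3] − [0].
As a 5×10 matrix over Z this has rank 4, with invariant factors (1,1,1,1).

The boundary map ∂_2: C_2 → C_1 sends each 2-simplex [p,q,r] to [q,r] − [p,r] + [p,q]. For instance
  ∂[0,2,4] = [2,4] − [0,4] + [0,2],
  ∂[0,1,3] = [1,3] − [0,3] + [0,1].
The resulting 10×5 matrix has rank 5, and its Smith normal form has invariant factors (1,1,1,1,1).

Computing H_k = (kernel of ∂_k) / (image of ∂_{k+1}):

  H_0: rank C_0 − rank ∂_1 = 5 − 4 = 1, and the invariant factors of ∂_1 are all 1, so H_0 ≅ Z.
  H_1: rank ker ∂_1 − rank ∂_2 = (10 − 4) − 5 = 1, and the invariant factors of ∂_2 are all 1, so H_1 ≅ Z.
  H_2: rank ker ∂_2 − rank ∂_3 = (5 − 5) − 0 = 0, and there is no ∂_3, so H_2 ≅ 0.

(K is a triangulation of the Möbius band.)

H_0 = Z,  H_1 = Z,  H_2 = 0.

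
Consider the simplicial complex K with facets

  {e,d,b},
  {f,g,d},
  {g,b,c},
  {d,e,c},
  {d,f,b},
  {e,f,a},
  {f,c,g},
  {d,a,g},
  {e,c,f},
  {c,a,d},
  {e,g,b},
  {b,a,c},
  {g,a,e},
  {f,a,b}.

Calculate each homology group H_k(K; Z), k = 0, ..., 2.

H_0 ≅ Z,  H_1 ≅ Z^2,  H_2 ≅ Z.

Order the vertices as a < b < c < d < e < f < g. Listing each simplex with vertices in this order, K has dimension 2 with simplices:

  0-simplices (7): a, b, c, d, e, f, g
  1-simplices (21): ab, ac, ad, ae, af, ag, bc, bd, be, bf, bg, cd, ce, cf, cg, de, df, dg, ef, eg, fg
  2-simplices (14): abc, abf, acd, adg, aef, aeg, bcg, bde, bdf, beg, cde, cef, cfg, dfg

giving chain groups C_0 ≅ Z^7, C_1 ≅ Z^21, C_2 ≅ Z^14.

∂_1: C_1 → C_0 sends each edge [p,q] (with p < q) to q − p. For instance
  ∂cf = f − c.
This gives a 7×21 integer matrix of rank 6; reducing to Smith normal form yields diagonal entries (1,1,1,1,1,1).

Boundary ∂_2: C_2 → C_1 acts by ∂[p,q,r] = [q,r] − [p,r] + [p,q]. For instance
  ∂beg = eg − bg + be,
  ∂bde = de − be + bd.
The 21×14 boundary matrix has rank 13 and Smith normal form diag(1,1,1,1,1,1,1,1,1,1,1,1,1).

From H_k ≅ ker(∂_k) / im(∂_{k+1}) we obtain:

  H_0: rank C_0 − rank ∂_1 = 7 − 6 = 1, and the invariant factors of ∂_1 are all 1, so H_0 ≅ Z.
  H_1: rank ker ∂_1 − rank ∂_2 = (21 − 6) − 13 = 2, and the invariant factors of ∂_2 are all 1, so H_1 ≅ Z^2.
  H_2: rank ker ∂_2 − rank ∂_3 = (14 − 13) − 0 = 1, and there is no ∂_3, so H_2 ≅ Z.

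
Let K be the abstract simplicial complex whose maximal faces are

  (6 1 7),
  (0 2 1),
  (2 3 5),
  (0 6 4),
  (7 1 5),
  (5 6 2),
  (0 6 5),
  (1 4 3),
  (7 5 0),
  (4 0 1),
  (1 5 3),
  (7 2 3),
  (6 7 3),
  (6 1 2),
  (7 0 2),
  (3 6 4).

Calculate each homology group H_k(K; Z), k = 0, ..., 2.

H_0 = Z,  H_1 = Z^2,  H_2 = Z.

Fix the vertex order 0 < 1 < 2 < 3 < 4 < 5 < 6 < 7 and write every simplex with vertices in increasing order. Then dim K = 2 and the simplices of K are:

  0-simplices (8): [0], [1], [2], [3], [4], [5], [6], [7]
  1-simplices (24): (24 of them)
  2-simplices (16): [0,1,2], [0,1,4], [0,2,7], [0,4,6], [0,5,6], [0,5,7], [1,2,6], [1,3,4], [1,3,5], [1,5,7], [1,6,7], [2,3,5], [2,3,7], [2,5,6], [3,4,6], [3,6,7]

giving chain groups C_0 ≅ Z^8, C_1 ≅ Z^24, C_2 ≅ Z^16.

∂_1: C_1 → C_0 is given by ∂[p,q] = [q] − [p]. For instance
  ∂[0,2] = [2] − [0].
As a 8×24 matrix over Z this has rank 7, with invariant factors (1,1,1,1,1,1,1).

The boundary map ∂_2: C_2 → C_1 maps a triangle to the signed sum of its edges. For instance
  ∂[0,1,4] = [1,4] − [0,4] + [0,1],
  ∂[0,5,7] = [5,7] − [0,7] + [0,5].
This gives a 24×16 integer matrix of rank 15; reducing to Smith normal form yields diagonal entries (1,1,1,1,1,1,1,1,1,1,1,1,1,1,1).

Computing H_k = (kernel of ∂_k) / (image of ∂_{k+1}):

  H_0: rank C_0 − rank ∂_1 = 8 − 7 = 1, and the invariant factors of ∂_1 are all 1, so H_0 ≅ Z.
  H_1: rank ker ∂_1 − rank ∂_2 = (24 − 7) − 15 = 2, and the invariant factors of ∂_2 are all 1, so H_1 ≅ Z^2.
  H_2: rank ker ∂_2 − rank ∂_3 = (16 − 15) − 0 = 1, and there is no ∂_3, so H_2 ≅ Z.

(K is a triangulation of the torus T^2.)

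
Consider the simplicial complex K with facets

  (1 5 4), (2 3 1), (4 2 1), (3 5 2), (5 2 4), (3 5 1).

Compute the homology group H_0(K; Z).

K has 5 vertices, 9 edges, 6 triangles.
rank ∂_0 = 0, rank ∂_1 = 4 ⇒ b_0 = 5 − 0 − 4 = 1; all invariant factors of ∂_1 are 1 so no torsion. So H_0 ≅ Z.

H_0 = Z.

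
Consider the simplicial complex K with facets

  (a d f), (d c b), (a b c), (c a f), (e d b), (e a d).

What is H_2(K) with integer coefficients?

Fix the vertex order a < b < c < d < e < f and write every simplex with vertices in increasing order. Then dim K = 2 and the simplices of K are:

  0-simplices (6): a, b, c, d, e, f
  1-simplices (12): ab, ac, ad, ae, af, bc, bd, be, cd, cf, de, df
  2-simplices (6): abc, acf, ade, adf, bcd, bde

Hence C_0 ≅ Z^6, C_1 ≅ Z^12, C_2 ≅ Z^6.

∂_1: C_1 → C_0 is given by ∂[p,q] = [q] − [p]. For instance
  ∂af = f − a.
As a 6×12 matrix over Z this has rank 5, with invariant factors (1,1,1,1,1).

∂_2: C_2 → C_1 acts by ∂[p,q,r] = [q,r] − [p,r] + [p,q]. For instance
  ∂bcd = cd − bd + bc,
  ∂bde = de − be + bd.
The 12×6 boundary matrix has rank 6 and Smith normal form diag(1,1,1,1,1,1).

From H_k ≅ ker(∂_k) / im(∂_{k+1}) we obtain:

  H_2: rank ker ∂_2 − rank ∂_3 = (6 − 6) − 0 = 0, and there is no ∂_3, so H_2 ≅ 0.

H_2 ≅ 0.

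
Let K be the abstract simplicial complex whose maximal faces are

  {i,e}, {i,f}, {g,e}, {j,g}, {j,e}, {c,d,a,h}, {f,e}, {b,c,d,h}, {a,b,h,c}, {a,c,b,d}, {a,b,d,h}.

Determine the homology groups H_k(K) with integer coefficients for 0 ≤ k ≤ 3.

H_0 = Z^2,  H_1 = Z^2,  H_2 = 0,  H_3 = Z.

Take the total order a < b < c < d < e < f < g < h < i < j on the vertex set. Then K (dimension 3) consists of the simplices:

  0-simplices (10): a, b, c, d, e, f, g, h, i, j
  1-simplices (16): ab, ac, ad, ah, bc, bd, bh, cd, ch, dh, ef, eg, ei, ej, fi, gj
  2-simplices (10): abc, abd, abh, acd, ach, adh, bcd, bch, bdh, cdh
  3-simplices (5): abcd, abch, abdh, acdh, bcdh

giving chain groups C_0 ≅ Z^10, C_1 ≅ Z^16, C_2 ≅ Z^10, C_3 ≅ Z^5.

Boundary ∂_1: C_1 → C_0 sends each edge [p,q] (with p < q) to q − p. For instance
  ∂ch = h − c.
As a 10×16 matrix over Z this has rank 8, with invariant factors (1,1,1,1,1,1,1,1).

The boundary map ∂_2: C_2 → C_1 sends each 2-simplex [p,q,r] to [q,r] − [p,r] + [p,q]. For instance
  ∂ach = ch − ah + ac,
  ∂acd = cd − ad + ac.
As a 16×10 matrix over Z this has rank 6, with invariant factors (1,1,1,1,1,1).

The boundary map ∂_3: C_3 → C_2 sends each 3-simplex σ to the alternating sum Σ_i (−1)^i (σ with its i-th vertex removed). For instance
  ∂acdh = cdh − adh + ach − acd,
  ∂abcd = bcd − acd + abd − abc.
This gives a 10×5 integer matrix of rank 4; reducing to Smith normal form yields diagonal entries (1,1,1,1).

Now H_k = ker ∂_k / im ∂_{k+1}, so:

  H_0: rank C_0 − rank ∂_1 = 10 − 8 = 2, and the invariant factors of ∂_1 are all 1, so H_0 = Z^2.
  H_1: rank ker ∂_1 − rank ∂_2 = (16 − 8) − 6 = 2, and the invariant factors of ∂_2 are all 1, so H_1 = Z^2.
  H_2: rank ker ∂_2 − rank ∂_3 = (10 − 6) − 4 = 0, and the invariant factors of ∂_3 are all 1, so H_2 = 0.
  H_3: rank ker ∂_3 − rank ∂_4 = (5 − 4) − 0 = 1, and there is no ∂_4, so H_3 = Z.

As a check, the Euler characteristic is 10 − 16 + 10 − 5 = -1, which agrees with 2 − 2 + 0 − 1 = -1.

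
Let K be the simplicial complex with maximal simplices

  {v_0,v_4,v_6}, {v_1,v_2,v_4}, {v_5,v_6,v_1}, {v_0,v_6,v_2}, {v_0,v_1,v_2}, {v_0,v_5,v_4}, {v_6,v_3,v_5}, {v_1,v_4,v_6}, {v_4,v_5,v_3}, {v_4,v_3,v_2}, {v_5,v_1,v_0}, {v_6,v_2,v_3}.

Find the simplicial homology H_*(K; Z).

H_0 ≅ Z,  H_1 ≅ Z_2,  H_2 = 0.

K has 7 vertices, 18 edges, 12 triangles.
rank ∂_0 = 0, rank ∂_1 = 6 ⇒ b_0 = 7 − 0 − 6 = 1; all invariant factors of ∂_1 are 1 so no torsion. So H_0 = Z.
rank ∂_1 = 6, rank ∂_2 = 12 ⇒ b_1 = 18 − 6 − 12 = 0; ∂_2 has invariant factor(s) [2] giving torsion. So H_1 = Z_2.
rank ∂_2 = 12, rank ∂_3 = 0 ⇒ b_2 = 12 − 12 − 0 = 0. So H_2 = 0.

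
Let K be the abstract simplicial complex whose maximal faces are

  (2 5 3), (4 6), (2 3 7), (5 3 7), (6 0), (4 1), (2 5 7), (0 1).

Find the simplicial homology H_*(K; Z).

H_0 = Z^2,  H_1 = Z,  H_2 = Z.

We work with the vertex ordering 0 < 1 < 2 < 3 < 4 < 5 < 6 < 7. The simplices of K, each written with vertices in increasing order, are:

  0-simplices (8): [0], [1], [2], [3], [4], [5], [6], [7]
  1-simplices (10): [0,1], [0,6], [1,4], [2,3], [2,5], [2,7], [3,5], [3,7], [4,6], [5,7]
  2-simplices (4): [2,3,5], [2,3,7], [2,5,7], [3,5,7]

so the chain groups are C_0 ≅ Z^8, C_1 ≅ Z^10, C_2 ≅ Z^4.

∂_1: C_1 → C_0 sends each edge [p,q] (with p < q) to q − p. For instance
  ∂[2,5] = [5] − [2].
As a 8×10 matrix over Z this has rank 6, with invariant factors (1,1,1,1,1,1).

∂_2: C_2 → C_1 sends each 2-simplex [p,q,r] to [q,r] − [p,r] + [p,q]. For instance
  ∂[2,3,7] = [3,7] − [2,7] + [2,3],
  ∂[2,3,5] = [3,5] − [2,5] + [2,3].
The 10×4 boundary matrix has rank 3 and Smith normal form diag(1,1,1).

Reading off H_k = ker ∂_k / im ∂_{k+1}:

  H_0: rank C_0 − rank ∂_1 = 8 − 6 = 2, and the invariant factors of ∂_1 are all 1, so H_0 ≅ Z^2.
  H_1: rank ker ∂_1 − rank ∂_2 = (10 − 6) − 3 = 1, and the invariant factors of ∂_2 are all 1, so H_1 ≅ Z.
  H_2: rank ker ∂_2 − rank ∂_3 = (4 − 3) − 0 = 1, and there is no ∂_3, so H_2 ≅ Z.

As a check, the Euler characteristic is 8 − 10 + 4 = 2, which agrees with 2 − 1 + 1 = 2.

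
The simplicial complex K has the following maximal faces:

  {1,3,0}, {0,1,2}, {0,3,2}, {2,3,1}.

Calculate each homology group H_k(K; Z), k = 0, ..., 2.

Fix the vertex order 0 < 1 < 2 < 3 and write every simplex with vertices in increasing order. Then dim K = 2 and the simplices of K are:

  0-simplices (4): [0], [1], [2], [3]
  1-simplices (6): [0,1], [0,2], [0,3], [1,2], [1,3], [2,3]
  2-simplices (4): [0,1,2], [0,1,3], [0,2,3], [1,2,3]

Hence C_0 ≅ Z^4, C_1 ≅ Z^6, C_2 ≅ Z^4.

Boundary ∂_1: C_1 → C_0 maps an edge to its endpoints' difference, ∂[p,q] = q − p. For instance
  ∂[0,2] = [2] − [0].
This gives a 4×6 integer matrix of rank 3; reducing to Smith normal form yields diagonal entries (1,1,1).

Boundary ∂_2: C_2 → C_1 maps a triangle to the signed sum of its edges. For instance
  ∂[0,1,2] = [1,2] − [0,2] + [0,1],
  ∂[1,2,3] = [2,3] − [1,3] + [1,2].
The resulting 6×4 matrix has rank 3, and its Smith normal form has invariant factors (1,1,1).

From H_k ≅ ker(∂_k) / im(∂_{k+1}) we obtain:

  H_0: rank C_0 − rank ∂_1 = 4 − 3 = 1, and the invariant factors of ∂_1 are all 1, so H_0 = Z.
  H_1: rank ker ∂_1 − rank ∂_2 = (6 − 3) − 3 = 0, and the invariant factors of ∂_2 are all 1, so H_1 = 0.
  H_2: rank ker ∂_2 − rank ∂_3 = (4 − 3) − 0 = 1, and there is no ∂_3, so H_2 = Z.

(K is a triangulation of the 2-sphere S^2.)

H_0 ≅ Z,  H_1 = 0,  H_2 ≅ Z.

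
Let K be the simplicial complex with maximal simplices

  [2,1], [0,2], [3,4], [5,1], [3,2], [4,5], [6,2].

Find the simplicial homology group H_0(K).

Take the total order 0 < 1 < 2 < 3 < 4 < 5 < 6 on the vertex set. Then K (dimension 1) consists of the simplices:

  0-simplices (7): [0], [1], [2], [3], [4], [5], [6]
  1-simplices (7): [0,2], [1,2], [1,5], [2,3], [2,6], [3,4], [4,5]

Hence C_0 ≅ Z^7, C_1 ≅ Z^7.

Boundary ∂_1: C_1 → C_0 sends each edge [p,q] (with p < q) to q − p.
The resulting 7×7 matrix has rank 6, and its Smith normal form has invariant factors (1,1,1,1,1,1).

Reading off H_k = ker ∂_k / im ∂_{k+1}:

  H_0: rank C_0 − rank ∂_1 = 7 − 6 = 1, and the invariant factors of ∂_1 are all 1, so H_0 ≅ Z.

H_0 = Z.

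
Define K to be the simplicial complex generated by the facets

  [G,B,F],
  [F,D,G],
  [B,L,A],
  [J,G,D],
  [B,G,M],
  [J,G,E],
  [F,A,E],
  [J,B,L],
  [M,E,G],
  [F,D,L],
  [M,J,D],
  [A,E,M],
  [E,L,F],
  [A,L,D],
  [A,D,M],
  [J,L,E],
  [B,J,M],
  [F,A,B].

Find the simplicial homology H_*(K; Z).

Order the vertices as A < B < D < E < F < G < J < L < M. Listing each simplex with vertices in this order, K has dimension 2 with simplices:

  0-simplices (9): A, B, D, E, F, G, J, L, M
  1-simplices (27): AB, AD, AE, AF, AL, AM, BF, BG, BJ, BL, BM, DF, DG, DJ, DL, DM, EF, EG, EJ, EL, EM, FG, FL, GJ, GM, JL, JM
  2-simplices (18): ABF, ABL, ADL, ADM, AEF, AEM, BFG, BGM, BJL, BJM, DFG, DFL, DGJ, DJM, EFL, EGJ, EGM, EJL

giving chain groups C_0 ≅ Z^9, C_1 ≅ Z^27, C_2 ≅ Z^18.

The boundary map ∂_1: C_1 → C_0 is given by ∂[p,q] = [q] − [p]. For instance
  ∂AL = L − A.
This gives a 9×27 integer matrix of rank 8; reducing to Smith normal form yields diagonal entries (1,1,1,1,1,1,1,1).

∂_2: C_2 → C_1 maps a triangle to the signed sum of its edges. For instance
  ∂BJL = JL − BL + BJ,
  ∂BFG = FG − BG + BF.
The resulting 27×18 matrix has rank 18, and its Smith normal form has invariant factors (1,1,1,1,1,1,1,1,1,1,1,1,1,1,1,1,1,2).

From H_k ≅ ker(∂_k) / im(∂_{k+1}) we obtain:

  H_0: rank C_0 − rank ∂_1 = 9 − 8 = 1, and the invariant factors of ∂_1 are all 1, so H_0 ≅ Z.
  H_1: rank ker ∂_1 − rank ∂_2 = (27 − 8) − 18 = 1, and ∂_2 has invariant factor 2 > 1, so H_1 ≅ Z ⊕ Z/2Z.
  H_2: rank ker ∂_2 − rank ∂_3 = (18 − 18) − 0 = 0, and there is no ∂_3, so H_2 ≅ 0.

H_0 ≅ Z,  H_1 ≅ Z ⊕ Z/2Z,  H_2 = 0.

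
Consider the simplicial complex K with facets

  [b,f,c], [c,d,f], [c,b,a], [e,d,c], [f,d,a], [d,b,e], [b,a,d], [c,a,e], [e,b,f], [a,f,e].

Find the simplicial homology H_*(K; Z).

Order the vertices as a < b < c < d < e < f. Listing each simplex with vertices in this order, K has dimension 2 with simplices:

  0-simplices (6): a, b, c, d, e, f
  1-simplices (15): ab, ac, ad, ae, af, bc, bd, be, bf, cd, ce, cf, de, df, ef
  2-simplices (10): abc, abd, ace, adf, aef, bcf, bde, bef, cde, cdf

so the chain groups are C_0 ≅ Z^6, C_1 ≅ Z^15, C_2 ≅ Z^10.

Boundary ∂_1: C_1 → C_0 sends each edge [p,q] (with p < q) to q − p. For instance
  ∂af = f − a.
This gives a 6×15 integer matrix of rank 5; reducing to Smith normal form yields diagonal entries (1,1,1,1,1).

∂_2: C_2 → C_1 acts by ∂[p,q,r] = [q,r] − [p,r] + [p,q]. For instance
  ∂aef = ef − af + ae,
  ∂cdf = df − cf + cd.
This gives a 15×10 integer matrix of rank 10; reducing to Smith normal form yields diagonal entries (1,1,1,1,1,1,1,1,1,2).

Now H_k = ker ∂_k / im ∂_{k+1}, so:

  H_0: rank C_0 − rank ∂_1 = 6 − 5 = 1, and the invariant factors of ∂_1 are all 1, so H_0 ≅ Z.
  H_1: rank ker ∂_1 − rank ∂_2 = (15 − 5) − 10 = 0, and ∂_2 has invariant factor 2 > 1, so H_1 ≅ Z/2.
  H_2: rank ker ∂_2 − rank ∂_3 = (10 − 10) − 0 = 0, and there is no ∂_3, so H_2 ≅ 0.

(K is a triangulation of the real projective plane RP^2.)

H_0 = Z,  H_1 = Z/2,  H_2 = 0.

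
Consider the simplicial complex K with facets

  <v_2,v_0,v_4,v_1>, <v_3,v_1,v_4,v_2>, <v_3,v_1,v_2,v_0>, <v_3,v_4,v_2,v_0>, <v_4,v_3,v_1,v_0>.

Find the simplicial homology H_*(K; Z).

H_0 ≅ Z,  H_1 = 0,  H_2 = 0,  H_3 ≅ Z.

K has 5 vertices, 10 edges, 10 triangles, 5 3-simplices.
rank ∂_0 = 0, rank ∂_1 = 4 ⇒ b_0 = 5 − 0 − 4 = 1; all invariant factors of ∂_1 are 1 so no torsion. So H_0 = Z.
rank ∂_1 = 4, rank ∂_2 = 6 ⇒ b_1 = 10 − 4 − 6 = 0; all invariant factors of ∂_2 are 1 so no torsion. So H_1 = 0.
rank ∂_2 = 6, rank ∂_3 = 4 ⇒ b_2 = 10 − 6 − 4 = 0; all invariant factors of ∂_3 are 1 so no torsion. So H_2 = 0.
rank ∂_3 = 4, rank ∂_4 = 0 ⇒ b_3 = 5 − 4 − 0 = 1. So H_3 = Z.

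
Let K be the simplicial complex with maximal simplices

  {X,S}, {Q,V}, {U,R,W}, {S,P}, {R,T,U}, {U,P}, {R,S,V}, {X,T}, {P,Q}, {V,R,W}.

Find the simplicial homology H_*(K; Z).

H_0 = Z,  H_1 = Z^3,  H_2 = 0.

Fix the vertex order P < Q < R < S < T < U < V < W < X and write every simplex with vertices in increasing order. Then dim K = 2 and the simplices of K are:

  0-simplices (9): P, Q, R, S, T, U, V, W, X
  1-simplices (15): PQ, PS, PU, QV, RS, RT, RU, RV, RW, SV, SX, TU, TX, UW, VW
  2-simplices (4): RSV, RTU, RUW, RVW

giving chain groups C_0 ≅ Z^9, C_1 ≅ Z^15, C_2 ≅ Z^4.

The boundary map ∂_1: C_1 → C_0 maps an edge to its endpoints' difference, ∂[p,q] = q − p. For instance
  ∂SX = X − S.
This gives a 9×15 integer matrix of rank 8; reducing to Smith normal form yields diagonal entries (1,1,1,1,1,1,1,1).

The boundary map ∂_2: C_2 → C_1 maps a triangle to the signed sum of its edges. For instance
  ∂RSV = SV − RV + RS,
  ∂RUW = UW − RW + RU.
The 15×4 boundary matrix has rank 4 and Smith normal form diag(1,1,1,1).

Computing H_k = (kernel of ∂_k) / (image of ∂_{k+1}):

  H_0: rank C_0 − rank ∂_1 = 9 − 8 = 1, and the invariant factors of ∂_1 are all 1, so H_0 ≅ Z.
  H_1: rank ker ∂_1 − rank ∂_2 = (15 − 8) − 4 = 3, and the invariant factors of ∂_2 are all 1, so H_1 ≅ Z^3.
  H_2: rank ker ∂_2 − rank ∂_3 = (4 − 4) − 0 = 0, and there is no ∂_3, so H_2 ≅ 0.

As a check, the Euler characteristic is 9 − 15 + 4 = -2, which agrees with 1 − 3 + 0 = -2.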